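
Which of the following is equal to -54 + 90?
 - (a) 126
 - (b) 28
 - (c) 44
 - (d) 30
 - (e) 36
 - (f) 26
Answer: e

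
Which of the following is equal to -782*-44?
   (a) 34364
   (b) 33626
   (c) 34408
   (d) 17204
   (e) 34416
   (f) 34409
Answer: c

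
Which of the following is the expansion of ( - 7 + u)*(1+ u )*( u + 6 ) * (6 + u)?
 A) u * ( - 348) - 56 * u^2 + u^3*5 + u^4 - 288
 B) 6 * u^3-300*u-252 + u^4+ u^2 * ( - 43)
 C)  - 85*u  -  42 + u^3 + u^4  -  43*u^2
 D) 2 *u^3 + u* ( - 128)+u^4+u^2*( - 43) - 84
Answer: B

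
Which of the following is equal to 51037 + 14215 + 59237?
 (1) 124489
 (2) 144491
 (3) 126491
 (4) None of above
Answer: 1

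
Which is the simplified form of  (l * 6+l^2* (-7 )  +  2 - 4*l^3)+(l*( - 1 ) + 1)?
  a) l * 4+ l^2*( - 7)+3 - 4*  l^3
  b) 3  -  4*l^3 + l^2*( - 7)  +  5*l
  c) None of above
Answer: b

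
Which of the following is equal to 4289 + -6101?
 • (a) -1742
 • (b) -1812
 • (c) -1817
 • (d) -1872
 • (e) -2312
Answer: b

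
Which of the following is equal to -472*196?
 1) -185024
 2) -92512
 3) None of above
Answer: 2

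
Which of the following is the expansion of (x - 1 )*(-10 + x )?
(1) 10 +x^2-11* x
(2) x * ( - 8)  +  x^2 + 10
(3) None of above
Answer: 1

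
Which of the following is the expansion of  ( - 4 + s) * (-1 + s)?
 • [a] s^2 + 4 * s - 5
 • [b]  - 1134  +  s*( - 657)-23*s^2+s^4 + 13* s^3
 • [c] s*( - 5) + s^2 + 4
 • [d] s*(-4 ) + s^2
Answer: c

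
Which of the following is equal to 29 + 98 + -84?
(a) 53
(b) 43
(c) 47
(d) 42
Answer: b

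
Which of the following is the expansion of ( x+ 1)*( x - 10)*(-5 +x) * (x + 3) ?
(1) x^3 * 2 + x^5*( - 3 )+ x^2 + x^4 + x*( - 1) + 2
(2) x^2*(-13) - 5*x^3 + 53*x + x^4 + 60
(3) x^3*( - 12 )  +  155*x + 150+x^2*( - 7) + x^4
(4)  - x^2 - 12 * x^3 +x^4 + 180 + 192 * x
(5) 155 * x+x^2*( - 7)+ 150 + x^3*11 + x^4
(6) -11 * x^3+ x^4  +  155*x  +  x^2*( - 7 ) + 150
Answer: 6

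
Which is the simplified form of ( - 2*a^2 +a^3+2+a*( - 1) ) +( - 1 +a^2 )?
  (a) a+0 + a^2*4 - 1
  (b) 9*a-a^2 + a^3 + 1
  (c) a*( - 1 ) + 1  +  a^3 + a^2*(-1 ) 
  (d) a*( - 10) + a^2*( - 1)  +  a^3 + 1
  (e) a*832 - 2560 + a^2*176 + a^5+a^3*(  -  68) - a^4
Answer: c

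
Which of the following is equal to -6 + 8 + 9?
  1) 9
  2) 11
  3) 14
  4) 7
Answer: 2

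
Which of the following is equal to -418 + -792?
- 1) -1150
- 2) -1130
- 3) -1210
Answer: 3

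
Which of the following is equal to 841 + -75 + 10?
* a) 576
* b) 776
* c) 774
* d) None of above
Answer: b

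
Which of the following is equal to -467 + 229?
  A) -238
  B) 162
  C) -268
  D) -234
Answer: A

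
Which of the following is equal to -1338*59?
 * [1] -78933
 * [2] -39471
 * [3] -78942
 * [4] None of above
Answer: 3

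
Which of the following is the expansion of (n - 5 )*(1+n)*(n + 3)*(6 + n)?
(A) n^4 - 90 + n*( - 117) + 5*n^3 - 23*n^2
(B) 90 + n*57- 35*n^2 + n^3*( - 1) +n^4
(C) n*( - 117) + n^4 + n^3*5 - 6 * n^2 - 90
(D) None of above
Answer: A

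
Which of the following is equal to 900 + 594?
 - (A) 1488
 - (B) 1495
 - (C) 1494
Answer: C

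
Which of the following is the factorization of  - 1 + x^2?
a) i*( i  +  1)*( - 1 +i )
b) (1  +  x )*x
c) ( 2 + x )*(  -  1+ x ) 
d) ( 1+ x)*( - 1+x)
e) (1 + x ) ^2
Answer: d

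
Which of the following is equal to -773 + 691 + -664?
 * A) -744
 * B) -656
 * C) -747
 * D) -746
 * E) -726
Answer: D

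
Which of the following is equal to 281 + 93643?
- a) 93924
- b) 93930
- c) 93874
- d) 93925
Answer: a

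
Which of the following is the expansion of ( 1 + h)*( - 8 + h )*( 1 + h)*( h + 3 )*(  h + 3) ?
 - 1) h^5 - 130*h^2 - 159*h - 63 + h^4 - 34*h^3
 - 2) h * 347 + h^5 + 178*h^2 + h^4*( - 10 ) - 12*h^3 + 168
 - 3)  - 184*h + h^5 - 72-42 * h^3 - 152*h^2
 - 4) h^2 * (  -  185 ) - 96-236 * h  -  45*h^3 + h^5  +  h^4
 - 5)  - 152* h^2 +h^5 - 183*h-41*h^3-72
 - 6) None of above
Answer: 6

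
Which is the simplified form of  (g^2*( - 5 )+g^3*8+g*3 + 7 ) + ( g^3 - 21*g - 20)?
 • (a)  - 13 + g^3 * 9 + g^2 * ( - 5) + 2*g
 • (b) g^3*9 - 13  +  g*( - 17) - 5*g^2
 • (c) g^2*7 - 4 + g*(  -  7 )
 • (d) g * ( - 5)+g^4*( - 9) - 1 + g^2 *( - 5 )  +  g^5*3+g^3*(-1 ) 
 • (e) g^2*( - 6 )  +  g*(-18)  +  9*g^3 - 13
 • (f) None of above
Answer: f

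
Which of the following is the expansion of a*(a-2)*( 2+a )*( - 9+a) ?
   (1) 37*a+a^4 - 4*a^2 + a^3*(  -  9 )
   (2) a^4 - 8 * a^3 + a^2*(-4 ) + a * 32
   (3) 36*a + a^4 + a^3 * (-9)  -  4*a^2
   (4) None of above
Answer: 3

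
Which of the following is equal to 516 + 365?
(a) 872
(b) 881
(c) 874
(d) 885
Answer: b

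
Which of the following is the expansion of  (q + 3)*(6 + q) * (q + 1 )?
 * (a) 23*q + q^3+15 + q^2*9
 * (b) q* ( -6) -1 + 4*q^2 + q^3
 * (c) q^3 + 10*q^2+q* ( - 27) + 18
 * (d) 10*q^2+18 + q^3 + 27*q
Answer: d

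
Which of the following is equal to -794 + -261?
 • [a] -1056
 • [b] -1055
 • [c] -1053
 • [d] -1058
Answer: b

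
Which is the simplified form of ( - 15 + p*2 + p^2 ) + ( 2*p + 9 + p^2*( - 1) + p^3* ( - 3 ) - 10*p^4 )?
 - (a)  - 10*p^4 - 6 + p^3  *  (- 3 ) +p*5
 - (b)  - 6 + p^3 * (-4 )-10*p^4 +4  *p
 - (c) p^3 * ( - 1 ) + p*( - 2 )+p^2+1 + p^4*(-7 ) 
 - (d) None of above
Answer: d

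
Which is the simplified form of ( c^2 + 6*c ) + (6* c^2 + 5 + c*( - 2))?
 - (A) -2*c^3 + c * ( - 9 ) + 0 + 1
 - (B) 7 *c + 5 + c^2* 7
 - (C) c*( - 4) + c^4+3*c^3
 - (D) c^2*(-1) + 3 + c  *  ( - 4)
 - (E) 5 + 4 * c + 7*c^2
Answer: E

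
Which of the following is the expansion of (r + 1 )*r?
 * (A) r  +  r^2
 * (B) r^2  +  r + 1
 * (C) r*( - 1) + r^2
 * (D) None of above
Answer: A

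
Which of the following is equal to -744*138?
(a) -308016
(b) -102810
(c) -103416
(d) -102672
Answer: d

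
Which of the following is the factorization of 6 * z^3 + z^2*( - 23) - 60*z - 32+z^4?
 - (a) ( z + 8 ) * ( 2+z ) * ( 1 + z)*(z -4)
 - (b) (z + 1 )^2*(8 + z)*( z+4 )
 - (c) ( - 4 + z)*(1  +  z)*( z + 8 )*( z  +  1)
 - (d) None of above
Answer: c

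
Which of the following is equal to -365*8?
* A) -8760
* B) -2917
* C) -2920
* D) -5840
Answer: C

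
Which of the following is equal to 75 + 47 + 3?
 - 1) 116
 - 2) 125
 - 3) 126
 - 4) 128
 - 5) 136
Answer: 2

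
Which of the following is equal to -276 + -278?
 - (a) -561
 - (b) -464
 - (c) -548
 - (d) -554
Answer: d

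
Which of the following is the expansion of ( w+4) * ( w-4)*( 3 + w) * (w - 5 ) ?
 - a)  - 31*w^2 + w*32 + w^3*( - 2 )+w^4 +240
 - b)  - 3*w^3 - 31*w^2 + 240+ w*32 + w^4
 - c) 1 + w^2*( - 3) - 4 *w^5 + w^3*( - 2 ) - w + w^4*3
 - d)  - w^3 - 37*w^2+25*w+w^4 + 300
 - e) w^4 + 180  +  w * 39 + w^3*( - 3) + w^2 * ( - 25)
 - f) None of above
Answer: a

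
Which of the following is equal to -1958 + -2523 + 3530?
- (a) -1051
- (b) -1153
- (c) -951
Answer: c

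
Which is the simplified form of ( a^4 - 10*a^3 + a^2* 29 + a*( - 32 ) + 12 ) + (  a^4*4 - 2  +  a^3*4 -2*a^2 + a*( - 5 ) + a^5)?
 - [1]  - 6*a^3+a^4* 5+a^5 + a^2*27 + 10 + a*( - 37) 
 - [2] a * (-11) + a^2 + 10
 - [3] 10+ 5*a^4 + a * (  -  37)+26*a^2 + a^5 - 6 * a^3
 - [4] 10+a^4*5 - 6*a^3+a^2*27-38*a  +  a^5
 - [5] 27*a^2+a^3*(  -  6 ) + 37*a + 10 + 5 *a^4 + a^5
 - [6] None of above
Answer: 1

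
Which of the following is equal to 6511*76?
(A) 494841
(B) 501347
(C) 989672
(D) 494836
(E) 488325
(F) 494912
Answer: D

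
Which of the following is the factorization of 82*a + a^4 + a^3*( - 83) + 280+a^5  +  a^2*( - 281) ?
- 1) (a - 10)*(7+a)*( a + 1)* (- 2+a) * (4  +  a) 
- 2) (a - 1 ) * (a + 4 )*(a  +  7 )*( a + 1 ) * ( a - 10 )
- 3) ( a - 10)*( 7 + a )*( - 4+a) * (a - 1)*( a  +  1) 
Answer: 2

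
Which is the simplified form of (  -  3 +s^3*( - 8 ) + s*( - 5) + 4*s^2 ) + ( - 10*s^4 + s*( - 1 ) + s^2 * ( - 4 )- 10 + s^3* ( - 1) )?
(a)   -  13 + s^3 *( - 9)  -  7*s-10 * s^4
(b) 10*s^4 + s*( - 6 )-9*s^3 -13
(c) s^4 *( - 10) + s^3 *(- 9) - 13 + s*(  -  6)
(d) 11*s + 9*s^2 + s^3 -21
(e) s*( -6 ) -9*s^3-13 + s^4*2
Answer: c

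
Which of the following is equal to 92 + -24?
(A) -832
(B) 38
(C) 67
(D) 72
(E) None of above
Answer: E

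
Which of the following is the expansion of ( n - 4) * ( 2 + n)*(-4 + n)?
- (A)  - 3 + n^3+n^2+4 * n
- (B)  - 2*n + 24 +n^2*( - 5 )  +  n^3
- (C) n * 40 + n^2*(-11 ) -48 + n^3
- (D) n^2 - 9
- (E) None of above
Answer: E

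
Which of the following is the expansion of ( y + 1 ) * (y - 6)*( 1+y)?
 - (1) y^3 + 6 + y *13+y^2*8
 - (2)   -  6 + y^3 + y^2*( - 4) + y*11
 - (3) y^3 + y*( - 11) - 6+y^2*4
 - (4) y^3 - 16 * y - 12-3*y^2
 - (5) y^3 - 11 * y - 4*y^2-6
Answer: 5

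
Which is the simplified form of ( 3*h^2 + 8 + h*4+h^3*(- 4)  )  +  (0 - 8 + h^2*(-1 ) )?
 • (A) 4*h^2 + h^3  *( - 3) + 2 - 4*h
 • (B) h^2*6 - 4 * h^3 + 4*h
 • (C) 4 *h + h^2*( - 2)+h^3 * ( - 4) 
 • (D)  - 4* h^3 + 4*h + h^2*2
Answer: D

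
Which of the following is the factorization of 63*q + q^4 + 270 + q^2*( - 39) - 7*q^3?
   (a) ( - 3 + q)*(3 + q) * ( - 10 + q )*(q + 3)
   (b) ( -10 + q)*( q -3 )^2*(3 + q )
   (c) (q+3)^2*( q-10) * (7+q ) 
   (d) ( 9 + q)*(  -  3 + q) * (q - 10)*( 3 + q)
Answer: a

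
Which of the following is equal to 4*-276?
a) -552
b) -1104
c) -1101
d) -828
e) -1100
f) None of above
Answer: b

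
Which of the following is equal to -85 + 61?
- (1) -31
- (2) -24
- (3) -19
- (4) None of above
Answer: 2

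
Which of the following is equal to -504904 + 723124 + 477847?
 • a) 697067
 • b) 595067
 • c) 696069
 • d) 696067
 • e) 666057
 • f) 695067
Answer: d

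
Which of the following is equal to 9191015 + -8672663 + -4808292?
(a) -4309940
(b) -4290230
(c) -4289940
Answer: c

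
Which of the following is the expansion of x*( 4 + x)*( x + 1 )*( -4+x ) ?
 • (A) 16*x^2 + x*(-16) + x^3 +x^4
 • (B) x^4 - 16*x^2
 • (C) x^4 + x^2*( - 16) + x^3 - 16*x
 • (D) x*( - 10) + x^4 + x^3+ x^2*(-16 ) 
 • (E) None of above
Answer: C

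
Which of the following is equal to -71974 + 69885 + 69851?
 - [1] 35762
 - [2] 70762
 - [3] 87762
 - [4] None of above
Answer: 4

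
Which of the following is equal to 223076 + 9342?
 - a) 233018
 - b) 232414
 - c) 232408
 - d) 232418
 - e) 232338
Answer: d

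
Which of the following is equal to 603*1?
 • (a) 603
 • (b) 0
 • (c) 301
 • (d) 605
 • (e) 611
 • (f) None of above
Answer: a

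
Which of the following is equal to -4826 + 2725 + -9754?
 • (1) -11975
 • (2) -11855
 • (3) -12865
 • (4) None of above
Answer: 2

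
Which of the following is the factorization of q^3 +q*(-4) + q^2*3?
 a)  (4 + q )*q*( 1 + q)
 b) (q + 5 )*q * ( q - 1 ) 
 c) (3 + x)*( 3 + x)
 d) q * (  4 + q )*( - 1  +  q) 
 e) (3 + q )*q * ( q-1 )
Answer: d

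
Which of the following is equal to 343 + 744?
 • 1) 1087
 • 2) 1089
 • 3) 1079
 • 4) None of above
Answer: 1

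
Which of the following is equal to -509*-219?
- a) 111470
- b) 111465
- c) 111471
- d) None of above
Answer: c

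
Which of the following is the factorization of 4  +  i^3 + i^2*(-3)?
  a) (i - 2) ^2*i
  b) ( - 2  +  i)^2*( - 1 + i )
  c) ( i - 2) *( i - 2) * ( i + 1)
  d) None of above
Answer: c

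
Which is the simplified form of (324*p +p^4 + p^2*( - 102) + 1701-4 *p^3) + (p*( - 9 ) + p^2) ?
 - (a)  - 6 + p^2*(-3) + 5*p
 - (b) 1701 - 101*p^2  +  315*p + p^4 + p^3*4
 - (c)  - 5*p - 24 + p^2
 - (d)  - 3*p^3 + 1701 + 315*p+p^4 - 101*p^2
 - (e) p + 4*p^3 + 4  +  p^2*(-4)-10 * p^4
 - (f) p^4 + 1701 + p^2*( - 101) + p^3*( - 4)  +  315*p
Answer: f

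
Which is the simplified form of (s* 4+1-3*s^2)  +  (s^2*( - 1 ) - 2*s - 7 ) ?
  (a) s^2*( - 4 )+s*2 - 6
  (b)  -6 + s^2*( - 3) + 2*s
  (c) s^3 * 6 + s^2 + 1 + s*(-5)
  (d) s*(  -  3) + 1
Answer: a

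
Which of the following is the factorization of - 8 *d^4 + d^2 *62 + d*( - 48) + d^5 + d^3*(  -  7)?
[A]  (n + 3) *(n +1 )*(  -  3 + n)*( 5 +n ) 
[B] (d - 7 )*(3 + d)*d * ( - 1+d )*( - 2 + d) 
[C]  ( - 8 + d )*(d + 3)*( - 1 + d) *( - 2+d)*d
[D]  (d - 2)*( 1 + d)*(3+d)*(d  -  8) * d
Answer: C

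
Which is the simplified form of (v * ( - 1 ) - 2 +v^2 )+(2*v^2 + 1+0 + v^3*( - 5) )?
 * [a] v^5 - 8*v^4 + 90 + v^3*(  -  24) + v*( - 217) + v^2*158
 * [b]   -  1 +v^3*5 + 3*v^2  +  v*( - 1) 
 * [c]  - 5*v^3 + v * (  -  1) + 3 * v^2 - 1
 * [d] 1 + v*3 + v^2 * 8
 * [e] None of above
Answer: c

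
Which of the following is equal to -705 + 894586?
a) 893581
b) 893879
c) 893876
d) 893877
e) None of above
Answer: e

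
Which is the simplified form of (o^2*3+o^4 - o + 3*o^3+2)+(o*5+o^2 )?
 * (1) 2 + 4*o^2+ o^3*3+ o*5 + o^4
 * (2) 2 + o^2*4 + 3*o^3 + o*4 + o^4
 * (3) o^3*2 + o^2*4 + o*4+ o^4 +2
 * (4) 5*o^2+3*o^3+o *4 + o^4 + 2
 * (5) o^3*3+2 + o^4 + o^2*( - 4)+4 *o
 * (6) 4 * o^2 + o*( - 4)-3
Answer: 2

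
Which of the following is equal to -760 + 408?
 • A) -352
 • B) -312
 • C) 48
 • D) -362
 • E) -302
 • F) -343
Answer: A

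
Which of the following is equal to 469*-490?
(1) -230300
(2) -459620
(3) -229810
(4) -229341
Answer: 3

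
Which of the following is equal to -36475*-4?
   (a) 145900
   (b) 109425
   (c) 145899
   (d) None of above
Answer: a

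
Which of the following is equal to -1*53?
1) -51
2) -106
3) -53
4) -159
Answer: 3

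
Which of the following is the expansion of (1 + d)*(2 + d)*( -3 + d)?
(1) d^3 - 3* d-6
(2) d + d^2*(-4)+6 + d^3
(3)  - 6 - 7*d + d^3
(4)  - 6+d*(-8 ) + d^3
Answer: 3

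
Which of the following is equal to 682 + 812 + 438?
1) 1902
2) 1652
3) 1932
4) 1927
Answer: 3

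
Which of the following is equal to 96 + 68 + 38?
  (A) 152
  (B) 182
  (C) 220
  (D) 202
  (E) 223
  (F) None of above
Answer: D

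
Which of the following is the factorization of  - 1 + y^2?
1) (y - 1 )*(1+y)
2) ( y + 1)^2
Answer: 1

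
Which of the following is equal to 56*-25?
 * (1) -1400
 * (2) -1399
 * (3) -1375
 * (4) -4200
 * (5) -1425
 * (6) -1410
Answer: 1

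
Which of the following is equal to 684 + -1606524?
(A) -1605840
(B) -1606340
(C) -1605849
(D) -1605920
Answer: A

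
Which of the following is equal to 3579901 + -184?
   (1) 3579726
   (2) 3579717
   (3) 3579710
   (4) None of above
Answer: 2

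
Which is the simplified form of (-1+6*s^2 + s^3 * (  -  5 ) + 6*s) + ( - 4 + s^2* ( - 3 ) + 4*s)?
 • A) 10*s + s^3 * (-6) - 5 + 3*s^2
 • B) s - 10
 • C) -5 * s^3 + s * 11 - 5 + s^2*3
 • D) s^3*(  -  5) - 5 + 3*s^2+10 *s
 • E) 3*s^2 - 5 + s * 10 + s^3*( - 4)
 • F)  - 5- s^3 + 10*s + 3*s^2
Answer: D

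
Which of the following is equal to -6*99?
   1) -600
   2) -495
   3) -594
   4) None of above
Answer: 3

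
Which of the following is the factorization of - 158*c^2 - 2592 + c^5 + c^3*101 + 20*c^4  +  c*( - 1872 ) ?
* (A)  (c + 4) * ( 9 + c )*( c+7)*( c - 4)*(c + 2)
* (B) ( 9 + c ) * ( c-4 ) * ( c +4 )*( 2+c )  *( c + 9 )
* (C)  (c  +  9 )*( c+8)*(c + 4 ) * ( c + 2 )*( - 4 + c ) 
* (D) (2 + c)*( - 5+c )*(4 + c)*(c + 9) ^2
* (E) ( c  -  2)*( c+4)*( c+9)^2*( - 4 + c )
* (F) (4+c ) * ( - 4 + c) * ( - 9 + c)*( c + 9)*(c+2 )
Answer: B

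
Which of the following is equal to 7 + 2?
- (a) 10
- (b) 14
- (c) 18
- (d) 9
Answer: d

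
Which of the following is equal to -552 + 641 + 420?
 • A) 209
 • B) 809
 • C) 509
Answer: C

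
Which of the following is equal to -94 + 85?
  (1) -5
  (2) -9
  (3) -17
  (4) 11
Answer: 2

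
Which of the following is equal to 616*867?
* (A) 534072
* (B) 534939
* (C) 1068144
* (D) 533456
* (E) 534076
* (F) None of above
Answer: A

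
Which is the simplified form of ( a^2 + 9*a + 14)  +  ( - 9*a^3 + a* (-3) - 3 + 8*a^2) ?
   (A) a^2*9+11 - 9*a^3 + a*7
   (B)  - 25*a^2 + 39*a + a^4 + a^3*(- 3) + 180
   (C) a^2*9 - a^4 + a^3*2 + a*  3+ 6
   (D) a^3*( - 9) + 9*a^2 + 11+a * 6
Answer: D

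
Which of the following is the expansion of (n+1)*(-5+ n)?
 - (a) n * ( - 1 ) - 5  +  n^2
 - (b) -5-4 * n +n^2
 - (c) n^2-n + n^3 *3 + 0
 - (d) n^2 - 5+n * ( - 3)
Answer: b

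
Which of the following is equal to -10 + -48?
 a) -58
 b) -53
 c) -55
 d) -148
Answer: a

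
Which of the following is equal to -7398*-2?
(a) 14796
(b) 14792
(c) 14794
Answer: a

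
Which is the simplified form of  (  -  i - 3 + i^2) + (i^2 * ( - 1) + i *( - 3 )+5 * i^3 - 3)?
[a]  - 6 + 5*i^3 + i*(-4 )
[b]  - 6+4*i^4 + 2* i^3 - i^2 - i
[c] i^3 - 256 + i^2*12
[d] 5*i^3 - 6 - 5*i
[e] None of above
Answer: a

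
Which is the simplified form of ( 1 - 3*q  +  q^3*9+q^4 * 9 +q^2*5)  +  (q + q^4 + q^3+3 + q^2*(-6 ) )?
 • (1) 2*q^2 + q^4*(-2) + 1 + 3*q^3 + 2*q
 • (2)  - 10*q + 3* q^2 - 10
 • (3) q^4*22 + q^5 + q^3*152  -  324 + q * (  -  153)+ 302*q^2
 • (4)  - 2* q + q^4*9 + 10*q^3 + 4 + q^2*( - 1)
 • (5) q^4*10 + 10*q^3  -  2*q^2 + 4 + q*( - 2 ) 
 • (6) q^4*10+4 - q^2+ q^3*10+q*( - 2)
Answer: 6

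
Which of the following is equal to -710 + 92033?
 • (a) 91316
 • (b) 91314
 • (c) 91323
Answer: c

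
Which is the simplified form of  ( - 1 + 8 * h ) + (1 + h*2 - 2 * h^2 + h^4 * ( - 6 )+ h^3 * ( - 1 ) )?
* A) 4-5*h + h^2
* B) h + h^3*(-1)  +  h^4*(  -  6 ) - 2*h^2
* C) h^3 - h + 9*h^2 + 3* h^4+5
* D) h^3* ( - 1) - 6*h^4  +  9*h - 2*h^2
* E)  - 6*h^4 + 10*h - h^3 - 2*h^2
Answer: E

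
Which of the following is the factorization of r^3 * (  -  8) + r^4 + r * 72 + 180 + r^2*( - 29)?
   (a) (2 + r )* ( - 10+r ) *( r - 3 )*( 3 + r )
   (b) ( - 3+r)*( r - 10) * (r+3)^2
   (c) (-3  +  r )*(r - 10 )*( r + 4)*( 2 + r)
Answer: a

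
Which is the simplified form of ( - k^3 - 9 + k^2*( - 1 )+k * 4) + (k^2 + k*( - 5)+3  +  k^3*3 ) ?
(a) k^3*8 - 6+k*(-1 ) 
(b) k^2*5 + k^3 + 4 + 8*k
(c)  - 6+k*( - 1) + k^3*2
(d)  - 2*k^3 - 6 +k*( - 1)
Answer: c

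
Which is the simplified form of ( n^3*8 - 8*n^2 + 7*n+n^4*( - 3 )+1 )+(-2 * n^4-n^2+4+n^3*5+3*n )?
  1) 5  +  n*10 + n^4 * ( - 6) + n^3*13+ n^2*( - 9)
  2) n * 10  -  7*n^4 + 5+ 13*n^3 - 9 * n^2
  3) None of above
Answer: 3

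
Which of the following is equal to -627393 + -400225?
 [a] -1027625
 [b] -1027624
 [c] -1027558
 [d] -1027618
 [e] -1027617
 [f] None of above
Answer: d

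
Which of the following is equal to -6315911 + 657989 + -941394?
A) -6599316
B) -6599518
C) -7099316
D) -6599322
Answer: A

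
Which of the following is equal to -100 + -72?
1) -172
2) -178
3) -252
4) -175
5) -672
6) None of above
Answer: 1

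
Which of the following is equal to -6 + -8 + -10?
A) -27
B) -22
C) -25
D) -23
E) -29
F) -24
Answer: F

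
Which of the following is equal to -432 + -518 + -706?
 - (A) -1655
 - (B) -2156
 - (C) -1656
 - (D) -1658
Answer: C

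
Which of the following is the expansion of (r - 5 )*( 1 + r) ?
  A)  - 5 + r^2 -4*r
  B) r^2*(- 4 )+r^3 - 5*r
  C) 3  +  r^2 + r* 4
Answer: A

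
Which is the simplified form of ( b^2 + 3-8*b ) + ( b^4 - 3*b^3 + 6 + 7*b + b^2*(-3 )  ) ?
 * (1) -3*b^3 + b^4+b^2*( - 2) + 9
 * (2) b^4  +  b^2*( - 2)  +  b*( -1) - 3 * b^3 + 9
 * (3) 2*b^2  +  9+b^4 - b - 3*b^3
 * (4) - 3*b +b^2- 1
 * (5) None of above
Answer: 2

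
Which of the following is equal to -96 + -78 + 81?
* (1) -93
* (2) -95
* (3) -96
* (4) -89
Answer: 1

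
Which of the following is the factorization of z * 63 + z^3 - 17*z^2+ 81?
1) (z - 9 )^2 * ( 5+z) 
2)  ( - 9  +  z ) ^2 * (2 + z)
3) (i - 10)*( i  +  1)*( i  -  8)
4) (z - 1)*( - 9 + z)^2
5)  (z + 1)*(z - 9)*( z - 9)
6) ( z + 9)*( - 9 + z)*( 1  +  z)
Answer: 5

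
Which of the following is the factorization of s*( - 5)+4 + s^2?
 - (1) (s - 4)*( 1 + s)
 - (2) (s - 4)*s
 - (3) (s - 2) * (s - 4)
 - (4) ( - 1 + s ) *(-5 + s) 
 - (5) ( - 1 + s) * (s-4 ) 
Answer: 5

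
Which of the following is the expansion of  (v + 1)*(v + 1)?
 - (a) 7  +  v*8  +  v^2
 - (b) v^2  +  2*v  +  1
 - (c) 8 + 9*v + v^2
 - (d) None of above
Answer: b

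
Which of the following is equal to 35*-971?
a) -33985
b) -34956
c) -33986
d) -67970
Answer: a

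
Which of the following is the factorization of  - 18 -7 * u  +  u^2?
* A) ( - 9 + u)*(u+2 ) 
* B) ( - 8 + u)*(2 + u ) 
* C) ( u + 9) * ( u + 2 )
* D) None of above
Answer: A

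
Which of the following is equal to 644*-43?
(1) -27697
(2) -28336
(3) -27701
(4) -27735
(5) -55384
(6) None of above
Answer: 6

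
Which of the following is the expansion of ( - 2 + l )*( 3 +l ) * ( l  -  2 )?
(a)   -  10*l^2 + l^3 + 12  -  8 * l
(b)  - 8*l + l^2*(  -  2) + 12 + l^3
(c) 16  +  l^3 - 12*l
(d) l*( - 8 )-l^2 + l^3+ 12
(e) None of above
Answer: d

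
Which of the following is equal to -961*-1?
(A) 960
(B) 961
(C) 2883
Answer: B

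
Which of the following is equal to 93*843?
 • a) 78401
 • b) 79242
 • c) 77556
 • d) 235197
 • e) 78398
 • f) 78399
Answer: f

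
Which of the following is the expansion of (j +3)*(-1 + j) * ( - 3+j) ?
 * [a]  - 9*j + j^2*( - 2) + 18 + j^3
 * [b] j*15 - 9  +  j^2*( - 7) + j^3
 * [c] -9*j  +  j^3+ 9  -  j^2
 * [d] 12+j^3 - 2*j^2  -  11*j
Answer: c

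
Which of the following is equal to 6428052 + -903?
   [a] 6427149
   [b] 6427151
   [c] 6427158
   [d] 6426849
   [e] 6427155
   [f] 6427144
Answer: a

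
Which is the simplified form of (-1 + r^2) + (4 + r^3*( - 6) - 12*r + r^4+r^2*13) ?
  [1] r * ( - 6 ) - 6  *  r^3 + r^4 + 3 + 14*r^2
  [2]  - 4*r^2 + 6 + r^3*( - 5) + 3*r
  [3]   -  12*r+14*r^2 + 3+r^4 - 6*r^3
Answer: 3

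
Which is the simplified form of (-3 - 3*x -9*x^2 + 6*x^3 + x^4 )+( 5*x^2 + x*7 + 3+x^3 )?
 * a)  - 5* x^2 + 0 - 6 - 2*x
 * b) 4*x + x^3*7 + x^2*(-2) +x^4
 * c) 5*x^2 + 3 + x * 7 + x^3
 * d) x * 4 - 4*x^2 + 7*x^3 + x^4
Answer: d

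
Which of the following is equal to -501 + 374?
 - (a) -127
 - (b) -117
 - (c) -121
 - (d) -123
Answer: a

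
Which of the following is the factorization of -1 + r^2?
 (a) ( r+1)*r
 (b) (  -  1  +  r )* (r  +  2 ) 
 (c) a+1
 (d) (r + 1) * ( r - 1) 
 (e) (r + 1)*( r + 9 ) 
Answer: d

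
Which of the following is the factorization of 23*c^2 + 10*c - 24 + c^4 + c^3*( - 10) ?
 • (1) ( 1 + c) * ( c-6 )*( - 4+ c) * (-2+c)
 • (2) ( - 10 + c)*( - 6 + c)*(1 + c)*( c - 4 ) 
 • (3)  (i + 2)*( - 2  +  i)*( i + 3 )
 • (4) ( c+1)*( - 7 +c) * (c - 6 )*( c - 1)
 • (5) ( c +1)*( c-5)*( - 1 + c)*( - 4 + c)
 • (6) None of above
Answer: 6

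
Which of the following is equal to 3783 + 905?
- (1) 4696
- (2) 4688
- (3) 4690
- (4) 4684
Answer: 2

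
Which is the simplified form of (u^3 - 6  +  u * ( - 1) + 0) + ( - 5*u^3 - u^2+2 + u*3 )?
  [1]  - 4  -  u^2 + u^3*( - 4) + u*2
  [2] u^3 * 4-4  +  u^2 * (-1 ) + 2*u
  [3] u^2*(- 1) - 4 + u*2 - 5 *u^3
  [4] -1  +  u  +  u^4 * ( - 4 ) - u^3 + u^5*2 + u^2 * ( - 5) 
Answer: 1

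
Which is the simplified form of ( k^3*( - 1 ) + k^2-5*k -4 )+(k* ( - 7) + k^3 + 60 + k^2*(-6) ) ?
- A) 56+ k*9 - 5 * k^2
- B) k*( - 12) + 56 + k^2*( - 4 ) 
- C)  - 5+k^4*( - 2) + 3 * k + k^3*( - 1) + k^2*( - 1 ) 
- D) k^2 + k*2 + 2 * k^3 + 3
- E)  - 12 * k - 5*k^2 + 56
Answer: E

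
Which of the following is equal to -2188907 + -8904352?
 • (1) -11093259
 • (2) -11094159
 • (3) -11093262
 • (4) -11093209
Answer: 1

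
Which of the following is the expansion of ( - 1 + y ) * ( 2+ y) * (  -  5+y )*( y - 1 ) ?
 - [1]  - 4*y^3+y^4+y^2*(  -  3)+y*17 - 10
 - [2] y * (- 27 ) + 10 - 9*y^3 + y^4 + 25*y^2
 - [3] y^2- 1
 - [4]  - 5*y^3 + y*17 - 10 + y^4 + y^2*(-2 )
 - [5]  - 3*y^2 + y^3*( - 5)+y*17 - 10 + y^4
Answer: 5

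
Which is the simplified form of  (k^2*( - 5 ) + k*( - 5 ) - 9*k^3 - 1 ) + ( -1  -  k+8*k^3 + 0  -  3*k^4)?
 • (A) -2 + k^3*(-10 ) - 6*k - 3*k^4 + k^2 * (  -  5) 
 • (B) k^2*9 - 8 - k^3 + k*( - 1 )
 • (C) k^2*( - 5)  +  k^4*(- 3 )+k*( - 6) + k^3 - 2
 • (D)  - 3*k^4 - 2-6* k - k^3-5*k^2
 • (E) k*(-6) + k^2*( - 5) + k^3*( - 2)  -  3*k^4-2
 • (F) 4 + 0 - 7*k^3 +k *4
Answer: D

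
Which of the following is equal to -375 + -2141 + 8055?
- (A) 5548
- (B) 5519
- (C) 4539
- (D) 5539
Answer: D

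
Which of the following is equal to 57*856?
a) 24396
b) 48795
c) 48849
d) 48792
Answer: d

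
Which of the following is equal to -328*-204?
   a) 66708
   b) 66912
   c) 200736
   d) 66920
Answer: b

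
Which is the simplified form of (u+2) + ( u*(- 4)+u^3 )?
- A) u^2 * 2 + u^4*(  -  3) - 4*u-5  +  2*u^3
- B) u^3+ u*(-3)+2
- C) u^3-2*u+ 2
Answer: B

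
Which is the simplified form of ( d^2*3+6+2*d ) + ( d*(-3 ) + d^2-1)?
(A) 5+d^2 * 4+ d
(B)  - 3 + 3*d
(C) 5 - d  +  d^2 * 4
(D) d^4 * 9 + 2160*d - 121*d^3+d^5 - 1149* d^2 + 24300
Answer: C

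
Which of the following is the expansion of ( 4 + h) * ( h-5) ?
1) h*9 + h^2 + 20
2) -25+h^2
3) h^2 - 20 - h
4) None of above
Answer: 3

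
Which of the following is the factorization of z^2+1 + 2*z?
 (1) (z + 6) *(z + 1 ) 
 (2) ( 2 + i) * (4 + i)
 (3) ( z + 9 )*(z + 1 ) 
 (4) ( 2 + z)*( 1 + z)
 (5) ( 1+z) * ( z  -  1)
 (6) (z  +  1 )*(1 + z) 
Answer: 6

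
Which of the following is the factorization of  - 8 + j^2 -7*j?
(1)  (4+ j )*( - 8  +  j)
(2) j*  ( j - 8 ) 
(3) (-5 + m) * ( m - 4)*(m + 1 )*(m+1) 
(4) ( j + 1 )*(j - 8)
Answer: 4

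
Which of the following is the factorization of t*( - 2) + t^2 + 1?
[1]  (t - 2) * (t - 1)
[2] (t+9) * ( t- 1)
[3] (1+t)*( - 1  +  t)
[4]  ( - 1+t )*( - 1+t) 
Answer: 4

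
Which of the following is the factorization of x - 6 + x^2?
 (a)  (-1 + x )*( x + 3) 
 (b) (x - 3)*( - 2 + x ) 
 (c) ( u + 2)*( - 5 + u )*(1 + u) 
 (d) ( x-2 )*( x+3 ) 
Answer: d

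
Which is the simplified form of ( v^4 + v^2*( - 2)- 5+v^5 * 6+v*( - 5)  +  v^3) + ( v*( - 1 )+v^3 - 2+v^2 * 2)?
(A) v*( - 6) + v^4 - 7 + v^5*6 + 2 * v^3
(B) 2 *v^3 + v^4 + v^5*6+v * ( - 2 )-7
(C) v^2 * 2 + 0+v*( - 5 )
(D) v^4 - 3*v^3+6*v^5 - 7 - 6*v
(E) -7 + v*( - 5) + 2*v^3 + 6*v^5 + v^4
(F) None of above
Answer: A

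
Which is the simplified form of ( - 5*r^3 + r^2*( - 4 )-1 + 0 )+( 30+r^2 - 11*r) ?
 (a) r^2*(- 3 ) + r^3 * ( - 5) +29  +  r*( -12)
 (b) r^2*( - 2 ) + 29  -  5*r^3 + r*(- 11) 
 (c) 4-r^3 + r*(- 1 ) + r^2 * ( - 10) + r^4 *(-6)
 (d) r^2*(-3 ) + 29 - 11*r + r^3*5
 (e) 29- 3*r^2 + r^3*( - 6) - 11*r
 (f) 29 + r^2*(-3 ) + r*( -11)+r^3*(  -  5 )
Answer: f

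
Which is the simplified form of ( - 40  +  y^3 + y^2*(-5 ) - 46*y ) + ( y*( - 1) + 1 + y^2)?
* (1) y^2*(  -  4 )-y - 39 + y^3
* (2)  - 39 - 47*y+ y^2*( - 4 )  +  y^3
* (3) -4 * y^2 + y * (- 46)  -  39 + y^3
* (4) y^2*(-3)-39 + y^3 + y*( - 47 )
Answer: 2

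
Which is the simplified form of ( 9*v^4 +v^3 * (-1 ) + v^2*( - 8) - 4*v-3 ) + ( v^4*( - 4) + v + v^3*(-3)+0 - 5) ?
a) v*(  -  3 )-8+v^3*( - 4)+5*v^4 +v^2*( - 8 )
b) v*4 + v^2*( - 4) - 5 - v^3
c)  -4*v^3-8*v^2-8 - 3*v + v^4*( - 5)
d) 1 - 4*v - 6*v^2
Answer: a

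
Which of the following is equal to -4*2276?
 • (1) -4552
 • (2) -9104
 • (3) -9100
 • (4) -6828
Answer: 2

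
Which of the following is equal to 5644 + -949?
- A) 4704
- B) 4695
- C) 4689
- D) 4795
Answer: B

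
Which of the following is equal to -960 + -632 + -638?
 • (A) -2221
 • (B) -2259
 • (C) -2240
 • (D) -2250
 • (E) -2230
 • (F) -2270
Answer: E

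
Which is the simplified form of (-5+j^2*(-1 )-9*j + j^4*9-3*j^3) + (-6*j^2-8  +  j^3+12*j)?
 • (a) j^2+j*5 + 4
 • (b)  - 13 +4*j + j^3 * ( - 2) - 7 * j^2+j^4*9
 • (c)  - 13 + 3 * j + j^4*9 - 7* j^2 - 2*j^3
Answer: c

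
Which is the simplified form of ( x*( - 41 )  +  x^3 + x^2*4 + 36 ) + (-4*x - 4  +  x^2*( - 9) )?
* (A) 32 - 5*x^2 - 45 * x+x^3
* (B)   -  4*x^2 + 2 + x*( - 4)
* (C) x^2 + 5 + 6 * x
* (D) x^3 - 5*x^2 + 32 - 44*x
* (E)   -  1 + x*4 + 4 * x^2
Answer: A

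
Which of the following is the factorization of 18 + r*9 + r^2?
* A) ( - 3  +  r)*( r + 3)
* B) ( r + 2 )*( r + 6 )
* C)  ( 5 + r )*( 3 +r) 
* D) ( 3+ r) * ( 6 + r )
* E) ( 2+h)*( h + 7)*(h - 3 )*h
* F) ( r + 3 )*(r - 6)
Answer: D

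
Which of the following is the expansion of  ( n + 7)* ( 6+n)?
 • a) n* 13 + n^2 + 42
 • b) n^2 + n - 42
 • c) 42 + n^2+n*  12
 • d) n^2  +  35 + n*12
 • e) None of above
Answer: a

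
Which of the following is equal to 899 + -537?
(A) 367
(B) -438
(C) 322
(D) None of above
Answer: D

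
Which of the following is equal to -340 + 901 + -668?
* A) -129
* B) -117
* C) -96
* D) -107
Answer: D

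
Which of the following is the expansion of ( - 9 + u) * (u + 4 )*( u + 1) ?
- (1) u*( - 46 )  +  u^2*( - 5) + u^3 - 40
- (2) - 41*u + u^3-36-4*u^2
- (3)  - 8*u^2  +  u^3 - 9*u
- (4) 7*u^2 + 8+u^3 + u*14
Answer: 2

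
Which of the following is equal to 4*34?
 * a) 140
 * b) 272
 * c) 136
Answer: c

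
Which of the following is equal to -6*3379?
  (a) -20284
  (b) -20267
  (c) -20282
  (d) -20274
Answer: d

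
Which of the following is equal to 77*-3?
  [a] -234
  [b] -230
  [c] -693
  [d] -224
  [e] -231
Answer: e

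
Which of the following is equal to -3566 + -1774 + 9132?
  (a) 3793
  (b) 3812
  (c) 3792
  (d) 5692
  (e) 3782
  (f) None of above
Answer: c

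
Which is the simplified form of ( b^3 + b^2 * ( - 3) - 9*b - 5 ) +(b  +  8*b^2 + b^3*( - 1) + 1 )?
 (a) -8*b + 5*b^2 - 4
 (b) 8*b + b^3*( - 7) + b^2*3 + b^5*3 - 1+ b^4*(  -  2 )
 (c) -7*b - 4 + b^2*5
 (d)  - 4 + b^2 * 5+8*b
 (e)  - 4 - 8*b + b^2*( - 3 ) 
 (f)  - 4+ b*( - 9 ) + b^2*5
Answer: a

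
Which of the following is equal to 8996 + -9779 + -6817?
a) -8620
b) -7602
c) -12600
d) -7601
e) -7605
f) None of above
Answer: f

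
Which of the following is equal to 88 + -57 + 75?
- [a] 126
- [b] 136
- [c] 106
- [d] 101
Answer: c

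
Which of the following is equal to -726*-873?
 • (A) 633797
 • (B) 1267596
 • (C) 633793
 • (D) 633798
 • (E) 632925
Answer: D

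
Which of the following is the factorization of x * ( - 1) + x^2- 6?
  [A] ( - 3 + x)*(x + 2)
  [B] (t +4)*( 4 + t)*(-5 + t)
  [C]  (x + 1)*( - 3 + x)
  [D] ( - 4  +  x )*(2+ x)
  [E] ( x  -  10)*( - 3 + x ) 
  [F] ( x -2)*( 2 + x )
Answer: A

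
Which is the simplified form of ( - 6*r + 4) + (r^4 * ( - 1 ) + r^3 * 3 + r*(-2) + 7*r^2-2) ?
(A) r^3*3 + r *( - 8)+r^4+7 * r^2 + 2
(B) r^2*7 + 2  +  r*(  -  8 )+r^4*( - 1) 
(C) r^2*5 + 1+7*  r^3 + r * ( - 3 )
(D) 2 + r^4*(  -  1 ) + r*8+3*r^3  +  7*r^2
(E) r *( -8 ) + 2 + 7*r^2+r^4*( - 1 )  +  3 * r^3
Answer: E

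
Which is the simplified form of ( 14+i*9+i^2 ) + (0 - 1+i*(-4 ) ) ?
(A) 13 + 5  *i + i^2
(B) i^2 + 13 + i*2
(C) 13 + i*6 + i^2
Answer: A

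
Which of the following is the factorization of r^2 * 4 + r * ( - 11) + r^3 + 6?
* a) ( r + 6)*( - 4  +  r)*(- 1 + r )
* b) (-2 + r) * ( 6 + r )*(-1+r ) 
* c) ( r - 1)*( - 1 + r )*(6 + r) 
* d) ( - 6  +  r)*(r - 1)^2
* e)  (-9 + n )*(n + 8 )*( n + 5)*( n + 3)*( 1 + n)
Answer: c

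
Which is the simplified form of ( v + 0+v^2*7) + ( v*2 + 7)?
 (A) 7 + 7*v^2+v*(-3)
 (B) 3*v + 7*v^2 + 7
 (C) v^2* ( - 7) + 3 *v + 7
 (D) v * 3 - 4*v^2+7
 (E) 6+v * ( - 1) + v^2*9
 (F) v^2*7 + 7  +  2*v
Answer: B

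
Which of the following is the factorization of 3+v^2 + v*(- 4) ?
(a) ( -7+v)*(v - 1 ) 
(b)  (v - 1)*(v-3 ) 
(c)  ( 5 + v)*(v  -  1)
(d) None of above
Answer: b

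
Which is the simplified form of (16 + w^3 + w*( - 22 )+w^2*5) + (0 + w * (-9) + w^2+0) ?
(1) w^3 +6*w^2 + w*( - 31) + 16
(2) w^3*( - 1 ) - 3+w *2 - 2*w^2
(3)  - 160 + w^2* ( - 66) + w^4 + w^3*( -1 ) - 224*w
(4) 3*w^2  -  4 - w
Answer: 1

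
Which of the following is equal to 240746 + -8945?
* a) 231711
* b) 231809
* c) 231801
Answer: c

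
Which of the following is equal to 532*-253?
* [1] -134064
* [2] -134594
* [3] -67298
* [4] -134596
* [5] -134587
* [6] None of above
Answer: 4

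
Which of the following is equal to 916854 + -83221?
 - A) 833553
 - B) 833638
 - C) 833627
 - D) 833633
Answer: D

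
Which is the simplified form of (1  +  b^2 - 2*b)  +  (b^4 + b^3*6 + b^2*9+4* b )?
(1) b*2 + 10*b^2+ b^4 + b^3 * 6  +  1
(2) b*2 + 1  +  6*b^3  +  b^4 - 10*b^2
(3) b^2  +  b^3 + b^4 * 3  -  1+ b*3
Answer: 1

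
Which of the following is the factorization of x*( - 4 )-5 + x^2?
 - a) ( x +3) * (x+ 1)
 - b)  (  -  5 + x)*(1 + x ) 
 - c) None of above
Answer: b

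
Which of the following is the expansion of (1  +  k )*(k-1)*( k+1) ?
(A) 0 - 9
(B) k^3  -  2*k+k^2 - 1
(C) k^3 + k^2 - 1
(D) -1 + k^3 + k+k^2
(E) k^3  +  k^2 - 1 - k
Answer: E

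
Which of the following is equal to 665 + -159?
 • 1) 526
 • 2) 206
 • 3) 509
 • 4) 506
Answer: 4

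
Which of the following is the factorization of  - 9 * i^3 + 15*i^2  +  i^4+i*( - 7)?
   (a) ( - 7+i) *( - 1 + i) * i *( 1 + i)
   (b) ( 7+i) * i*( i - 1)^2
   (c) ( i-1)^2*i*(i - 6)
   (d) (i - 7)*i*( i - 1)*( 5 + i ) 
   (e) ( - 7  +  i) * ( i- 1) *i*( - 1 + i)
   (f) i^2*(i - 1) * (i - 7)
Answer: e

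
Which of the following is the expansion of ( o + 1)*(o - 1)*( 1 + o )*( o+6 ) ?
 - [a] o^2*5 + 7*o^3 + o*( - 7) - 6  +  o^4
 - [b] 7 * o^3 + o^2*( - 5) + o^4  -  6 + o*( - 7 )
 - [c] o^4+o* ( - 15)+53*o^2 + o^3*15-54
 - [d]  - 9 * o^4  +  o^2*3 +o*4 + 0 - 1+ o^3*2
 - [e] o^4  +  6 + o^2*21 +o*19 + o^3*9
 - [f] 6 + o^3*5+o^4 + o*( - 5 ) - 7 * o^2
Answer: a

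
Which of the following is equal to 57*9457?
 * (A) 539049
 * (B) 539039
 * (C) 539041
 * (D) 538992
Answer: A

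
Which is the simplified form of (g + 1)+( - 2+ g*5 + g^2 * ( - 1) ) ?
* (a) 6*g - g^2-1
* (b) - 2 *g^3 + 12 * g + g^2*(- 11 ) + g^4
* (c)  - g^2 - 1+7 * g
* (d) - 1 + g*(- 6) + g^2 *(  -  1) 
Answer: a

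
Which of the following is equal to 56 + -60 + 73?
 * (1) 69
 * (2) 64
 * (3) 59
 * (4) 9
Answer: 1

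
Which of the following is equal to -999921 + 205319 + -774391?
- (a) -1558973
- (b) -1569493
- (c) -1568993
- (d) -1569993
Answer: c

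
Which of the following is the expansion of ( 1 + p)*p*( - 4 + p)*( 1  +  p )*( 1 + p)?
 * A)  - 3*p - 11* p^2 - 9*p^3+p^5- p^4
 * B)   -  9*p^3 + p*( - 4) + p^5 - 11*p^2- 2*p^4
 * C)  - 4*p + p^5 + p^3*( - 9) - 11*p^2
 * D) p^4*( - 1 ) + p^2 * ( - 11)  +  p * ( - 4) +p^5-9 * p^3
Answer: D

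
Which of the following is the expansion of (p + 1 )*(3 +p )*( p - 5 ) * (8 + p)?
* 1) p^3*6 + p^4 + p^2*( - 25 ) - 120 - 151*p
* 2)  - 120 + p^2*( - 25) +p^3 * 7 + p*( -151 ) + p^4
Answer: 2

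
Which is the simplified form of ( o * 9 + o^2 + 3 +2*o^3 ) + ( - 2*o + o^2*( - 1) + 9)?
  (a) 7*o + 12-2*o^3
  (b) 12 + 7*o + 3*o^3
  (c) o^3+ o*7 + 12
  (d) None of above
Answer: d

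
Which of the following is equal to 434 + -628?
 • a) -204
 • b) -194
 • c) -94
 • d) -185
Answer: b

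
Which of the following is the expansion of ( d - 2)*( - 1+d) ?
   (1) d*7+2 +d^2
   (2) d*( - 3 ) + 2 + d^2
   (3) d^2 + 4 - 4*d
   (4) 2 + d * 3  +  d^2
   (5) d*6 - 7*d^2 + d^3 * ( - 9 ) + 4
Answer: 2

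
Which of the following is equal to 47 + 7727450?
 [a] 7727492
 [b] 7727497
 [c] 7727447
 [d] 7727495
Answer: b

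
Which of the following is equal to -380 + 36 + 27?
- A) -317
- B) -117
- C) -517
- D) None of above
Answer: A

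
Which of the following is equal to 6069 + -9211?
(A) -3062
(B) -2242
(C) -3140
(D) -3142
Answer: D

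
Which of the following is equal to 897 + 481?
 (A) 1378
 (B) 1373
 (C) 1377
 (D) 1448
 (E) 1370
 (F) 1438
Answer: A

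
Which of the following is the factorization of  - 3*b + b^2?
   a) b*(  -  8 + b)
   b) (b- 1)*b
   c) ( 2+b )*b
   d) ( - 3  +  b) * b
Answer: d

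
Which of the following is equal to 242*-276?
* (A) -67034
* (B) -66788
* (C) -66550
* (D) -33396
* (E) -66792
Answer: E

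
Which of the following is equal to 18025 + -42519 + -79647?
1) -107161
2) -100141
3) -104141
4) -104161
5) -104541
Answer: 3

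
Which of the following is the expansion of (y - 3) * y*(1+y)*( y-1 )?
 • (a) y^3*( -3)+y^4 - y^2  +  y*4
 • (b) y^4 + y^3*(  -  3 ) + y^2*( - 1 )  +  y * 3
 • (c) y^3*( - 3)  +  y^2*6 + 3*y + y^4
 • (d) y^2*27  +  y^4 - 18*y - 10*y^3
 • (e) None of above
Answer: b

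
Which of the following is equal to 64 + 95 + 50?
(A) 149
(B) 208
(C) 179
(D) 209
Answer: D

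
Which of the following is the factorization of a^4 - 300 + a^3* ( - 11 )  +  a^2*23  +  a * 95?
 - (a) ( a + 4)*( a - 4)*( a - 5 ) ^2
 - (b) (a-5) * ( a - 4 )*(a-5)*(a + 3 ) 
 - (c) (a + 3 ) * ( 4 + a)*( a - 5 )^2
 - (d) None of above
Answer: b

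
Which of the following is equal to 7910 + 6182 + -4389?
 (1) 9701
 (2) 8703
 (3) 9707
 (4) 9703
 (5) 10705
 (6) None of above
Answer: 4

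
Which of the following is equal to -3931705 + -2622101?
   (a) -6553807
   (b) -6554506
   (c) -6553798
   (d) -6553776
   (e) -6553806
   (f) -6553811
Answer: e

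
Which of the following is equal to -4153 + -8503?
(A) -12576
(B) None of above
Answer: B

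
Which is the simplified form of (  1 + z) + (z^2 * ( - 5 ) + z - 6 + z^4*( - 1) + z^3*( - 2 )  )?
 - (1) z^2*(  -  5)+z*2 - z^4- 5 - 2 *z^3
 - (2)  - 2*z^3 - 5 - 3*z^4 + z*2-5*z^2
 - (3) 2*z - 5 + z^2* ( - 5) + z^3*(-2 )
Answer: 1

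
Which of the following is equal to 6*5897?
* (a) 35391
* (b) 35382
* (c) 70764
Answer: b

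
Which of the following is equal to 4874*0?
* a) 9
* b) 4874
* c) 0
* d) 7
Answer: c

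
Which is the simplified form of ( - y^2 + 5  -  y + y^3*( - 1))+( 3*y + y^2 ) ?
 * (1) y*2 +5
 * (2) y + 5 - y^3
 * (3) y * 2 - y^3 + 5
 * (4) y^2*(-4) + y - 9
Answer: 3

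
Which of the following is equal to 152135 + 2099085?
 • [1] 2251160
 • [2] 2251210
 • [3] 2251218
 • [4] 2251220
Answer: 4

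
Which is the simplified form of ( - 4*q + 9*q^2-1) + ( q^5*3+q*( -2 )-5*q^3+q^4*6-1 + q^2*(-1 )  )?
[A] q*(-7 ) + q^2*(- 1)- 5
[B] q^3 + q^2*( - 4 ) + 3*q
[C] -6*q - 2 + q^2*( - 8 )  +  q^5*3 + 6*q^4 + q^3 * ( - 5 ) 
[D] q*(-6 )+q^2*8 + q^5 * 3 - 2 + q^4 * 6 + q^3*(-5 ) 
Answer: D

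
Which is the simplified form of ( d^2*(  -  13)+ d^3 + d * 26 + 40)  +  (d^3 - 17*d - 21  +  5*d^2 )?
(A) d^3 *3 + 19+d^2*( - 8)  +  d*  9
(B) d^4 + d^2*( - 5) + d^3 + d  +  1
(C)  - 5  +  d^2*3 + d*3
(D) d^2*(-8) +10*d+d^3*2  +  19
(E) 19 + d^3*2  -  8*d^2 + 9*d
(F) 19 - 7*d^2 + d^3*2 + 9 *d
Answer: E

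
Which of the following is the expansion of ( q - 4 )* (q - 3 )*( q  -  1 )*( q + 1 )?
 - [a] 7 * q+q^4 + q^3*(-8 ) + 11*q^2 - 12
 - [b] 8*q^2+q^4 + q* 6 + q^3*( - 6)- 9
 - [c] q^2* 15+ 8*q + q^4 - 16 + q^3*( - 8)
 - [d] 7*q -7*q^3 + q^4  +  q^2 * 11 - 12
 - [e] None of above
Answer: d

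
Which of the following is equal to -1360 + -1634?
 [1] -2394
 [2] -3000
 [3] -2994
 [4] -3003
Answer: 3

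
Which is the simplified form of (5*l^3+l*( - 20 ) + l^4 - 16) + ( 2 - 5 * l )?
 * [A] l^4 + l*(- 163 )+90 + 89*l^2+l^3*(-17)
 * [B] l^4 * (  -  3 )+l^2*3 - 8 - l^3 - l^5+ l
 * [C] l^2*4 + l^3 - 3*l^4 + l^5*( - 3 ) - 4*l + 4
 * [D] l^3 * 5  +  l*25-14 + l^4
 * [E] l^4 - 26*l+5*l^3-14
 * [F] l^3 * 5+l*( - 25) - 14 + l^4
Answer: F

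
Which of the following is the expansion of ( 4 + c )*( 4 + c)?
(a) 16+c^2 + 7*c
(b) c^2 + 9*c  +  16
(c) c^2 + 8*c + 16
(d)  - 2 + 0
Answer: c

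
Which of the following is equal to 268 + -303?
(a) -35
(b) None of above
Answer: a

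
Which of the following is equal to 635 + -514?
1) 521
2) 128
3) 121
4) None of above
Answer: 3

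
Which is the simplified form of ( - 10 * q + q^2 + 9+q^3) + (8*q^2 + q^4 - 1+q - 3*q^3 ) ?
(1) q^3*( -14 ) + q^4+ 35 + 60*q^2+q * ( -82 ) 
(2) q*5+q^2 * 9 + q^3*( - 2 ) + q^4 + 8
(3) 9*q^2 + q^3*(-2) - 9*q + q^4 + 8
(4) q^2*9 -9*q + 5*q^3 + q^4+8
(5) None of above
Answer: 3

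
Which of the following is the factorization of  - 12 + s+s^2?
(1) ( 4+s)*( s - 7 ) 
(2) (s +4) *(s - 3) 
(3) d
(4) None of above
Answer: 2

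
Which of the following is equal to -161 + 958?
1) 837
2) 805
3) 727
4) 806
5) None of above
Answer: 5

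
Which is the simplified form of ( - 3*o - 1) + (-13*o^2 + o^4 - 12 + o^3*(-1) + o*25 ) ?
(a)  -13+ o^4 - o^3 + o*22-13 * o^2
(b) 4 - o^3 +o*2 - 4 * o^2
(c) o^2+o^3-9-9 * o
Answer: a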